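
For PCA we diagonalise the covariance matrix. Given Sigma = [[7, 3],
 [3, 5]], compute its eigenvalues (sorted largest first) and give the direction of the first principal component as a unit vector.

Step 1 — characteristic polynomial of 2×2 Sigma:
  det(Sigma - λI) = λ² - trace · λ + det = 0.
  trace = 7 + 5 = 12, det = 7·5 - (3)² = 26.
Step 2 — discriminant:
  Δ = trace² - 4·det = 144 - 104 = 40.
Step 3 — eigenvalues:
  λ = (trace ± √Δ)/2 = (12 ± 6.3246)/2,
  λ_1 = 9.1623,  λ_2 = 2.8377.

Step 4 — unit eigenvector for λ_1: solve (Sigma - λ_1 I)v = 0. First row:
  (7 - 9.1623)·v_x + (3)·v_y = 0, i.e. (-2.1623)·v_x + (3)·v_y = 0,
  so v ∝ (b, λ_1 - a) = (3, 2.1623) = u.
  ||u|| = √((3)² + (2.1623)²) = √(13.6754) ≈ 3.698,
  v_1 = u/||u|| ≈ (0.8112, 0.5847) (||v_1|| = 1).

λ_1 = 9.1623,  λ_2 = 2.8377;  v_1 ≈ (0.8112, 0.5847)


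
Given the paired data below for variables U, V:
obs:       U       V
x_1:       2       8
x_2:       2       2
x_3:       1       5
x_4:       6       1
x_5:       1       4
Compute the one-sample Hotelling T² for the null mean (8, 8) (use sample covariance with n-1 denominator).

Step 1 — sample mean vector:
  mean(U) = (2 + 2 + 1 + 6 + 1) / 5 = 12/5 = 2.4
  mean(V) = (8 + 2 + 5 + 1 + 4) / 5 = 20/5 = 4
  x̄ = (2.4, 4),  deviation x̄ - mu_0 = (2.4, 4) - (8, 8) = (-5.6, -4).

Step 2 — sample covariance matrix, S[i,j] = (1/(n-1)) · Σ_k (x_{k,i} - mean_i) · (x_{k,j} - mean_j), divisor n-1 = 4:
  S[U,U] = ((-0.4)·(-0.4) + (-0.4)·(-0.4) + (-1.4)·(-1.4) + (3.6)·(3.6) + (-1.4)·(-1.4)) / 4 = 17.2/4 = 4.3
  S[U,V] = ((-0.4)·(4) + (-0.4)·(-2) + (-1.4)·(1) + (3.6)·(-3) + (-1.4)·(0)) / 4 = -13/4 = -3.25
  S[V,V] = ((4)·(4) + (-2)·(-2) + (1)·(1) + (-3)·(-3) + (0)·(0)) / 4 = 30/4 = 7.5
  S = [[4.3, -3.25],
 [-3.25, 7.5]].

Step 3 — invert S. det(S) = 4.3·7.5 - (-3.25)² = 21.6875.
  S^{-1} = (1/det) · [[d, -b], [-b, a]] = [[0.3458, 0.1499],
 [0.1499, 0.1983]].

Step 4 — quadratic form (x̄ - mu_0)^T · S^{-1} · (x̄ - mu_0):
  S^{-1} · (x̄ - mu_0) = (-2.536, -1.6323),
  (x̄ - mu_0)^T · [...] = (-5.6)·(-2.536) + (-4)·(-1.6323) = 20.7308.

Step 5 — scale by n: T² = 5 · 20.7308 = 103.6542.

T² ≈ 103.6542


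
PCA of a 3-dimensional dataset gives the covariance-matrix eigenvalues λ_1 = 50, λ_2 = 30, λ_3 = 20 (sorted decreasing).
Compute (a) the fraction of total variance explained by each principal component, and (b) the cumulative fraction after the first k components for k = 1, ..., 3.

Step 1 — total variance = trace(Sigma) = Σ λ_i = 50 + 30 + 20 = 100.

Step 2 — fraction explained by component i = λ_i / Σ λ:
  PC1: 50/100 = 0.5
  PC2: 30/100 = 0.3
  PC3: 20/100 = 0.2

Step 3 — cumulative fraction after k components = (λ_1 + ... + λ_k) / Σ λ:
  k = 1: 50/100 = 0.5
  k = 2: (50 + 30)/100 = 80/100 = 0.8
  k = 3: (50 + 30 + 20)/100 = 100/100 = 1

Summary (fraction, with percent):

explained: PC1 0.5 (50%), PC2 0.3 (30%), PC3 0.2 (20%);  cumulative: 0.5, 0.8, 1


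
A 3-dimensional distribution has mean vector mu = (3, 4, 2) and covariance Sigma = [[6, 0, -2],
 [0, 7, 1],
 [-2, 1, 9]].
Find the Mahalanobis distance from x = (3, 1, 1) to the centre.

Step 1 — centre the observation: (x - mu) = (0, -3, -1).

Step 2 — invert Sigma (cofactor / det for 3×3, or solve directly):
  Sigma^{-1} = [[0.1802, -0.0058, 0.0407],
 [-0.0058, 0.1453, -0.0174],
 [0.0407, -0.0174, 0.1221]].

Step 3 — form the quadratic (x - mu)^T · Sigma^{-1} · (x - mu):
  Sigma^{-1} · (x - mu) = (-0.0233, -0.4186, -0.0698).
  (x - mu)^T · [Sigma^{-1} · (x - mu)] = (0)·(-0.0233) + (-3)·(-0.4186) + (-1)·(-0.0698) = 1.3256.

Step 4 — take square root: d = √(1.3256) ≈ 1.1513.

d(x, mu) = √(1.3256) ≈ 1.1513


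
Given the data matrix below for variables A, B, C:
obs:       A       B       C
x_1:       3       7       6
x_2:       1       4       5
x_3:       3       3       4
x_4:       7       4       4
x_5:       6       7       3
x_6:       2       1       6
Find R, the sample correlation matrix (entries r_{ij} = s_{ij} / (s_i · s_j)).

Step 1 — column means:
  mean(A) = (3 + 1 + 3 + 7 + 6 + 2) / 6 = 22/6 = 3.6667
  mean(B) = (7 + 4 + 3 + 4 + 7 + 1) / 6 = 26/6 = 4.3333
  mean(C) = (6 + 5 + 4 + 4 + 3 + 6) / 6 = 28/6 = 4.6667

Step 2 — sample variances and covariances s[i,j] = (1/(n-1)) · Σ_k (x_{k,i} - mean_i) · (x_{k,j} - mean_j), with n-1 = 5:
  s[A,A] = ((-0.6667)·(-0.6667) + (-2.6667)·(-2.6667) + (-0.6667)·(-0.6667) + (3.3333)·(3.3333) + (2.3333)·(2.3333) + (-1.6667)·(-1.6667)) / 5 = 27.3333/5 = 5.4667
  s[A,B] = ((-0.6667)·(2.6667) + (-2.6667)·(-0.3333) + (-0.6667)·(-1.3333) + (3.3333)·(-0.3333) + (2.3333)·(2.6667) + (-1.6667)·(-3.3333)) / 5 = 10.6667/5 = 2.1333
  s[A,C] = ((-0.6667)·(1.3333) + (-2.6667)·(0.3333) + (-0.6667)·(-0.6667) + (3.3333)·(-0.6667) + (2.3333)·(-1.6667) + (-1.6667)·(1.3333)) / 5 = -9.6667/5 = -1.9333
  s[B,B] = ((2.6667)·(2.6667) + (-0.3333)·(-0.3333) + (-1.3333)·(-1.3333) + (-0.3333)·(-0.3333) + (2.6667)·(2.6667) + (-3.3333)·(-3.3333)) / 5 = 27.3333/5 = 5.4667
  s[B,C] = ((2.6667)·(1.3333) + (-0.3333)·(0.3333) + (-1.3333)·(-0.6667) + (-0.3333)·(-0.6667) + (2.6667)·(-1.6667) + (-3.3333)·(1.3333)) / 5 = -4.3333/5 = -0.8667
  s[C,C] = ((1.3333)·(1.3333) + (0.3333)·(0.3333) + (-0.6667)·(-0.6667) + (-0.6667)·(-0.6667) + (-1.6667)·(-1.6667) + (1.3333)·(1.3333)) / 5 = 7.3333/5 = 1.4667
  Sample standard deviations s_i = √(s[i,i]):
  s(A) = √(5.4667) = 2.3381
  s(B) = √(5.4667) = 2.3381
  s(C) = √(1.4667) = 1.2111

Step 3 — r_{ij} = s_{ij} / (s_i · s_j):
  r[A,A] = 1 (diagonal).
  r[A,B] = 2.1333 / (2.3381 · 2.3381) = 2.1333 / 5.4667 = 0.3902
  r[A,C] = -1.9333 / (2.3381 · 1.2111) = -1.9333 / 2.8316 = -0.6828
  r[B,B] = 1 (diagonal).
  r[B,C] = -0.8667 / (2.3381 · 1.2111) = -0.8667 / 2.8316 = -0.3061
  r[C,C] = 1 (diagonal).

R is symmetric with unit diagonal. Assembling:

R = [[1, 0.3902, -0.6828],
 [0.3902, 1, -0.3061],
 [-0.6828, -0.3061, 1]]


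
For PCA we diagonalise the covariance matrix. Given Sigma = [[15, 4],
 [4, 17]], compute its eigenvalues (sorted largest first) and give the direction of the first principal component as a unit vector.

Step 1 — characteristic polynomial of 2×2 Sigma:
  det(Sigma - λI) = λ² - trace · λ + det = 0.
  trace = 15 + 17 = 32, det = 15·17 - (4)² = 239.
Step 2 — discriminant:
  Δ = trace² - 4·det = 1024 - 956 = 68.
Step 3 — eigenvalues:
  λ = (trace ± √Δ)/2 = (32 ± 8.2462)/2,
  λ_1 = 20.1231,  λ_2 = 11.8769.

Step 4 — unit eigenvector for λ_1: solve (Sigma - λ_1 I)v = 0. First row:
  (15 - 20.1231)·v_x + (4)·v_y = 0, i.e. (-5.1231)·v_x + (4)·v_y = 0,
  so v ∝ (b, λ_1 - a) = (4, 5.1231) = u.
  ||u|| = √((4)² + (5.1231)²) = √(42.2462) ≈ 6.4997,
  v_1 = u/||u|| ≈ (0.6154, 0.7882) (||v_1|| = 1).

λ_1 = 20.1231,  λ_2 = 11.8769;  v_1 ≈ (0.6154, 0.7882)


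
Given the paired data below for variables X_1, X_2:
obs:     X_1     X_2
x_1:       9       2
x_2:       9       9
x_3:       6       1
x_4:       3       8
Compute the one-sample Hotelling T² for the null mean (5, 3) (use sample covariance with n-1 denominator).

Step 1 — sample mean vector:
  mean(X_1) = (9 + 9 + 6 + 3) / 4 = 27/4 = 6.75
  mean(X_2) = (2 + 9 + 1 + 8) / 4 = 20/4 = 5
  x̄ = (6.75, 5),  deviation x̄ - mu_0 = (6.75, 5) - (5, 3) = (1.75, 2).

Step 2 — sample covariance matrix, S[i,j] = (1/(n-1)) · Σ_k (x_{k,i} - mean_i) · (x_{k,j} - mean_j), divisor n-1 = 3:
  S[X_1,X_1] = ((2.25)·(2.25) + (2.25)·(2.25) + (-0.75)·(-0.75) + (-3.75)·(-3.75)) / 3 = 24.75/3 = 8.25
  S[X_1,X_2] = ((2.25)·(-3) + (2.25)·(4) + (-0.75)·(-4) + (-3.75)·(3)) / 3 = -6/3 = -2
  S[X_2,X_2] = ((-3)·(-3) + (4)·(4) + (-4)·(-4) + (3)·(3)) / 3 = 50/3 = 16.6667
  S = [[8.25, -2],
 [-2, 16.6667]].

Step 3 — invert S. det(S) = 8.25·16.6667 - (-2)² = 133.5.
  S^{-1} = (1/det) · [[d, -b], [-b, a]] = [[0.1248, 0.015],
 [0.015, 0.0618]].

Step 4 — quadratic form (x̄ - mu_0)^T · S^{-1} · (x̄ - mu_0):
  S^{-1} · (x̄ - mu_0) = (0.2484, 0.1498),
  (x̄ - mu_0)^T · [...] = (1.75)·(0.2484) + (2)·(0.1498) = 0.7344.

Step 5 — scale by n: T² = 4 · 0.7344 = 2.9376.

T² ≈ 2.9376


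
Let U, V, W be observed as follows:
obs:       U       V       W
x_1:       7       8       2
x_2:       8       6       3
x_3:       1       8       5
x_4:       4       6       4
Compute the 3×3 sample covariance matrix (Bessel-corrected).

Step 1 — column means:
  mean(U) = (7 + 8 + 1 + 4) / 4 = 20/4 = 5
  mean(V) = (8 + 6 + 8 + 6) / 4 = 28/4 = 7
  mean(W) = (2 + 3 + 5 + 4) / 4 = 14/4 = 3.5

Step 2 — sample covariance S[i,j] = (1/(n-1)) · Σ_k (x_{k,i} - mean_i) · (x_{k,j} - mean_j), with n-1 = 3.
  S[U,U] = ((2)·(2) + (3)·(3) + (-4)·(-4) + (-1)·(-1)) / 3 = 30/3 = 10
  S[U,V] = ((2)·(1) + (3)·(-1) + (-4)·(1) + (-1)·(-1)) / 3 = -4/3 = -1.3333
  S[U,W] = ((2)·(-1.5) + (3)·(-0.5) + (-4)·(1.5) + (-1)·(0.5)) / 3 = -11/3 = -3.6667
  S[V,V] = ((1)·(1) + (-1)·(-1) + (1)·(1) + (-1)·(-1)) / 3 = 4/3 = 1.3333
  S[V,W] = ((1)·(-1.5) + (-1)·(-0.5) + (1)·(1.5) + (-1)·(0.5)) / 3 = 0/3 = 0
  S[W,W] = ((-1.5)·(-1.5) + (-0.5)·(-0.5) + (1.5)·(1.5) + (0.5)·(0.5)) / 3 = 5/3 = 1.6667

S is symmetric (S[j,i] = S[i,j]). Assembling:

S = [[10, -1.3333, -3.6667],
 [-1.3333, 1.3333, 0],
 [-3.6667, 0, 1.6667]]


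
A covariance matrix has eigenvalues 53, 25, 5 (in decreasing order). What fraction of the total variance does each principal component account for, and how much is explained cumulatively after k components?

Step 1 — total variance = trace(Sigma) = Σ λ_i = 53 + 25 + 5 = 83.

Step 2 — fraction explained by component i = λ_i / Σ λ:
  PC1: 53/83 = 0.6386
  PC2: 25/83 = 0.3012
  PC3: 5/83 = 0.0602

Step 3 — cumulative fraction after k components = (λ_1 + ... + λ_k) / Σ λ:
  k = 1: 53/83 = 0.6386
  k = 2: (53 + 25)/83 = 78/83 = 0.9398
  k = 3: (53 + 25 + 5)/83 = 83/83 = 1

Summary (fraction, with percent):

explained: PC1 0.6386 (63.86%), PC2 0.3012 (30.12%), PC3 0.0602 (6.02%);  cumulative: 0.6386, 0.9398, 1


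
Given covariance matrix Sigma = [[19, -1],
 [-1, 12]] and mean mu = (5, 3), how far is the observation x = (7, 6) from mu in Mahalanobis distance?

Step 1 — centre the observation: (x - mu) = (2, 3).

Step 2 — invert Sigma. det(Sigma) = 19·12 - (-1)² = 227.
  Sigma^{-1} = (1/det) · [[d, -b], [-b, a]] = [[0.0529, 0.0044],
 [0.0044, 0.0837]].

Step 3 — form the quadratic (x - mu)^T · Sigma^{-1} · (x - mu):
  Sigma^{-1} · (x - mu) = (0.1189, 0.2599).
  (x - mu)^T · [Sigma^{-1} · (x - mu)] = (2)·(0.1189) + (3)·(0.2599) = 1.0176.

Step 4 — take square root: d = √(1.0176) ≈ 1.0088.

d(x, mu) = √(1.0176) ≈ 1.0088


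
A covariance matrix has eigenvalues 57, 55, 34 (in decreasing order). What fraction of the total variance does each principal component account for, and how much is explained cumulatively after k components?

Step 1 — total variance = trace(Sigma) = Σ λ_i = 57 + 55 + 34 = 146.

Step 2 — fraction explained by component i = λ_i / Σ λ:
  PC1: 57/146 = 0.3904
  PC2: 55/146 = 0.3767
  PC3: 34/146 = 0.2329

Step 3 — cumulative fraction after k components = (λ_1 + ... + λ_k) / Σ λ:
  k = 1: 57/146 = 0.3904
  k = 2: (57 + 55)/146 = 112/146 = 0.7671
  k = 3: (57 + 55 + 34)/146 = 146/146 = 1

Summary (fraction, with percent):

explained: PC1 0.3904 (39.04%), PC2 0.3767 (37.67%), PC3 0.2329 (23.29%);  cumulative: 0.3904, 0.7671, 1


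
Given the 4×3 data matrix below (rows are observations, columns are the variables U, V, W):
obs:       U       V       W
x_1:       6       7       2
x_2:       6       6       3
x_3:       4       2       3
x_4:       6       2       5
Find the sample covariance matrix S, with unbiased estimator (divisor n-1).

Step 1 — column means:
  mean(U) = (6 + 6 + 4 + 6) / 4 = 22/4 = 5.5
  mean(V) = (7 + 6 + 2 + 2) / 4 = 17/4 = 4.25
  mean(W) = (2 + 3 + 3 + 5) / 4 = 13/4 = 3.25

Step 2 — sample covariance S[i,j] = (1/(n-1)) · Σ_k (x_{k,i} - mean_i) · (x_{k,j} - mean_j), with n-1 = 3.
  S[U,U] = ((0.5)·(0.5) + (0.5)·(0.5) + (-1.5)·(-1.5) + (0.5)·(0.5)) / 3 = 3/3 = 1
  S[U,V] = ((0.5)·(2.75) + (0.5)·(1.75) + (-1.5)·(-2.25) + (0.5)·(-2.25)) / 3 = 4.5/3 = 1.5
  S[U,W] = ((0.5)·(-1.25) + (0.5)·(-0.25) + (-1.5)·(-0.25) + (0.5)·(1.75)) / 3 = 0.5/3 = 0.1667
  S[V,V] = ((2.75)·(2.75) + (1.75)·(1.75) + (-2.25)·(-2.25) + (-2.25)·(-2.25)) / 3 = 20.75/3 = 6.9167
  S[V,W] = ((2.75)·(-1.25) + (1.75)·(-0.25) + (-2.25)·(-0.25) + (-2.25)·(1.75)) / 3 = -7.25/3 = -2.4167
  S[W,W] = ((-1.25)·(-1.25) + (-0.25)·(-0.25) + (-0.25)·(-0.25) + (1.75)·(1.75)) / 3 = 4.75/3 = 1.5833

S is symmetric (S[j,i] = S[i,j]). Assembling:

S = [[1, 1.5, 0.1667],
 [1.5, 6.9167, -2.4167],
 [0.1667, -2.4167, 1.5833]]


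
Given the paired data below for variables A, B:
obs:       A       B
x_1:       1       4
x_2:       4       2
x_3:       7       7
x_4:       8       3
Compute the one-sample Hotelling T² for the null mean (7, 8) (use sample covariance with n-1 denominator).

Step 1 — sample mean vector:
  mean(A) = (1 + 4 + 7 + 8) / 4 = 20/4 = 5
  mean(B) = (4 + 2 + 7 + 3) / 4 = 16/4 = 4
  x̄ = (5, 4),  deviation x̄ - mu_0 = (5, 4) - (7, 8) = (-2, -4).

Step 2 — sample covariance matrix, S[i,j] = (1/(n-1)) · Σ_k (x_{k,i} - mean_i) · (x_{k,j} - mean_j), divisor n-1 = 3:
  S[A,A] = ((-4)·(-4) + (-1)·(-1) + (2)·(2) + (3)·(3)) / 3 = 30/3 = 10
  S[A,B] = ((-4)·(0) + (-1)·(-2) + (2)·(3) + (3)·(-1)) / 3 = 5/3 = 1.6667
  S[B,B] = ((0)·(0) + (-2)·(-2) + (3)·(3) + (-1)·(-1)) / 3 = 14/3 = 4.6667
  S = [[10, 1.6667],
 [1.6667, 4.6667]].

Step 3 — invert S. det(S) = 10·4.6667 - (1.6667)² = 43.8889.
  S^{-1} = (1/det) · [[d, -b], [-b, a]] = [[0.1063, -0.038],
 [-0.038, 0.2278]].

Step 4 — quadratic form (x̄ - mu_0)^T · S^{-1} · (x̄ - mu_0):
  S^{-1} · (x̄ - mu_0) = (-0.0608, -0.8354),
  (x̄ - mu_0)^T · [...] = (-2)·(-0.0608) + (-4)·(-0.8354) = 3.4633.

Step 5 — scale by n: T² = 4 · 3.4633 = 13.8532.

T² ≈ 13.8532


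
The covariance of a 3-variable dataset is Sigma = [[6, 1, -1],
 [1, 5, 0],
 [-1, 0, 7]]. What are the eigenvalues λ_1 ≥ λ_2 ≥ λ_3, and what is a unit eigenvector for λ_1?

Step 1 — characteristic polynomial p(λ) = det(λI - Sigma) = λ³ - tr·λ² + c_1·λ - det, where tr = trace, c_1 = sum of the principal 2×2 minors, det = det(Sigma):
  tr = 6 + 5 + 7 = 18,
  c_1 = (6·5 - (1)²) + (6·7 - (-1)²) + (5·7 - (0)²) = 29 + 41 + 35 = 105,
  det = 6·(5·7 - (0)²) - (1)·((1)·7 - (0)·(-1)) + (-1)·((1)·(0) - 5·(-1)) = 6·(35) - (1)·(7) + (-1)·(5) = 198.
  So p(λ) = λ³ - 18λ² + 105λ - 198.
Step 2 — look for an integer root (rational root theorem: any rational root is an integer divisor of 198). Testing λ = 6:
  p(6) = 216 - 648 + 630 - 198 = 0  ✓
  Dividing out (λ - 6): p(λ) = (λ - 6)(λ² - 12λ + 33).
Step 3 — remaining eigenvalues from the quadratic λ² - 12λ + 33 = 0:
  Δ = 12² - 4·33 = 144 - 132 = 12,  λ = (12 ± √12)/2 = (12 ± 3.4641)/2 ≈ 7.7321 or 4.2679.
  Sorted: λ_1 = 7.7321,  λ_2 = 6,  λ_3 = 4.2679  (check: sum = 18 = tr ✓).

Step 4 — unit eigenvector for λ_1 ≈ 7.7321: v spans the null space of (Sigma - λ_1 I), whose rows are
  r_1 = (-1.7321, 1, -1),  r_2 = (1, -2.7321, 0),  r_3 = (-1, 0, -0.7321).
  v is orthogonal to every row, so take v ∝ r_1 × r_2 = ((1)·(0) - (-1)·(-2.7321), (-1)·(1) - (-1.7321)·(0), (-1.7321)·(-2.7321) - (1)·(1)) ≈ (-2.7321, -1, 3.7321).
  Rescale (multiply by -1 so the first nonzero entry is positive): u = (2.7321, 1, -3.7321).
  ||u|| = √((2.7321)² + (1)² + (-3.7321)²) = √(22.3923) ≈ 4.7321,  v_1 = u/||u|| ≈ (0.5774, 0.2113, -0.7887) (||v_1|| = 1).

λ_1 = 7.7321,  λ_2 = 6,  λ_3 = 4.2679;  v_1 ≈ (0.5774, 0.2113, -0.7887)


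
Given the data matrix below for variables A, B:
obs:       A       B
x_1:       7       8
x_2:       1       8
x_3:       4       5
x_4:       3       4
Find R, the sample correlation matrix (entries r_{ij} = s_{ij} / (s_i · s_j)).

Step 1 — column means:
  mean(A) = (7 + 1 + 4 + 3) / 4 = 15/4 = 3.75
  mean(B) = (8 + 8 + 5 + 4) / 4 = 25/4 = 6.25

Step 2 — sample variances and covariances s[i,j] = (1/(n-1)) · Σ_k (x_{k,i} - mean_i) · (x_{k,j} - mean_j), with n-1 = 3:
  s[A,A] = ((3.25)·(3.25) + (-2.75)·(-2.75) + (0.25)·(0.25) + (-0.75)·(-0.75)) / 3 = 18.75/3 = 6.25
  s[A,B] = ((3.25)·(1.75) + (-2.75)·(1.75) + (0.25)·(-1.25) + (-0.75)·(-2.25)) / 3 = 2.25/3 = 0.75
  s[B,B] = ((1.75)·(1.75) + (1.75)·(1.75) + (-1.25)·(-1.25) + (-2.25)·(-2.25)) / 3 = 12.75/3 = 4.25
  Sample standard deviations s_i = √(s[i,i]):
  s(A) = √(6.25) = 2.5
  s(B) = √(4.25) = 2.0616

Step 3 — r_{ij} = s_{ij} / (s_i · s_j):
  r[A,A] = 1 (diagonal).
  r[A,B] = 0.75 / (2.5 · 2.0616) = 0.75 / 5.1539 = 0.1455
  r[B,B] = 1 (diagonal).

R is symmetric with unit diagonal. Assembling:

R = [[1, 0.1455],
 [0.1455, 1]]


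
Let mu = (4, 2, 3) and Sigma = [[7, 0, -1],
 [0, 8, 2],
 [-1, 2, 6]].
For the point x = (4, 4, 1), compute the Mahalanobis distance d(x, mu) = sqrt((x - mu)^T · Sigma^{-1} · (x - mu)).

Step 1 — centre the observation: (x - mu) = (0, 2, -2).

Step 2 — invert Sigma (cofactor / det for 3×3, or solve directly):
  Sigma^{-1} = [[0.1467, -0.0067, 0.0267],
 [-0.0067, 0.1367, -0.0467],
 [0.0267, -0.0467, 0.1867]].

Step 3 — form the quadratic (x - mu)^T · Sigma^{-1} · (x - mu):
  Sigma^{-1} · (x - mu) = (-0.0667, 0.3667, -0.4667).
  (x - mu)^T · [Sigma^{-1} · (x - mu)] = (0)·(-0.0667) + (2)·(0.3667) + (-2)·(-0.4667) = 1.6667.

Step 4 — take square root: d = √(1.6667) ≈ 1.291.

d(x, mu) = √(1.6667) ≈ 1.291


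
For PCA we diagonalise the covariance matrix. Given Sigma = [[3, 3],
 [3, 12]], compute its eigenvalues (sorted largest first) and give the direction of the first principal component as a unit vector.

Step 1 — characteristic polynomial of 2×2 Sigma:
  det(Sigma - λI) = λ² - trace · λ + det = 0.
  trace = 3 + 12 = 15, det = 3·12 - (3)² = 27.
Step 2 — discriminant:
  Δ = trace² - 4·det = 225 - 108 = 117.
Step 3 — eigenvalues:
  λ = (trace ± √Δ)/2 = (15 ± 10.8167)/2,
  λ_1 = 12.9083,  λ_2 = 2.0917.

Step 4 — unit eigenvector for λ_1: solve (Sigma - λ_1 I)v = 0. First row:
  (3 - 12.9083)·v_x + (3)·v_y = 0, i.e. (-9.9083)·v_x + (3)·v_y = 0,
  so v ∝ (b, λ_1 - a) = (3, 9.9083) = u.
  ||u|| = √((3)² + (9.9083)²) = √(107.1749) ≈ 10.3525,
  v_1 = u/||u|| ≈ (0.2898, 0.9571) (||v_1|| = 1).

λ_1 = 12.9083,  λ_2 = 2.0917;  v_1 ≈ (0.2898, 0.9571)


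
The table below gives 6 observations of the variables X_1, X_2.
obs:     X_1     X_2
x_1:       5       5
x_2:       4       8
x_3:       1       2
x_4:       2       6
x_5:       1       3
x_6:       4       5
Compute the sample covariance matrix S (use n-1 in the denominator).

Step 1 — column means:
  mean(X_1) = (5 + 4 + 1 + 2 + 1 + 4) / 6 = 17/6 = 2.8333
  mean(X_2) = (5 + 8 + 2 + 6 + 3 + 5) / 6 = 29/6 = 4.8333

Step 2 — sample covariance S[i,j] = (1/(n-1)) · Σ_k (x_{k,i} - mean_i) · (x_{k,j} - mean_j), with n-1 = 5.
  S[X_1,X_1] = ((2.1667)·(2.1667) + (1.1667)·(1.1667) + (-1.8333)·(-1.8333) + (-0.8333)·(-0.8333) + (-1.8333)·(-1.8333) + (1.1667)·(1.1667)) / 5 = 14.8333/5 = 2.9667
  S[X_1,X_2] = ((2.1667)·(0.1667) + (1.1667)·(3.1667) + (-1.8333)·(-2.8333) + (-0.8333)·(1.1667) + (-1.8333)·(-1.8333) + (1.1667)·(0.1667)) / 5 = 11.8333/5 = 2.3667
  S[X_2,X_2] = ((0.1667)·(0.1667) + (3.1667)·(3.1667) + (-2.8333)·(-2.8333) + (1.1667)·(1.1667) + (-1.8333)·(-1.8333) + (0.1667)·(0.1667)) / 5 = 22.8333/5 = 4.5667

S is symmetric (S[j,i] = S[i,j]). Assembling:

S = [[2.9667, 2.3667],
 [2.3667, 4.5667]]


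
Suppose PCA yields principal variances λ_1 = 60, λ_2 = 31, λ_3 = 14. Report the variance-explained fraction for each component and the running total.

Step 1 — total variance = trace(Sigma) = Σ λ_i = 60 + 31 + 14 = 105.

Step 2 — fraction explained by component i = λ_i / Σ λ:
  PC1: 60/105 = 0.5714
  PC2: 31/105 = 0.2952
  PC3: 14/105 = 0.1333

Step 3 — cumulative fraction after k components = (λ_1 + ... + λ_k) / Σ λ:
  k = 1: 60/105 = 0.5714
  k = 2: (60 + 31)/105 = 91/105 = 0.8667
  k = 3: (60 + 31 + 14)/105 = 105/105 = 1

Summary (fraction, with percent):

explained: PC1 0.5714 (57.14%), PC2 0.2952 (29.52%), PC3 0.1333 (13.33%);  cumulative: 0.5714, 0.8667, 1


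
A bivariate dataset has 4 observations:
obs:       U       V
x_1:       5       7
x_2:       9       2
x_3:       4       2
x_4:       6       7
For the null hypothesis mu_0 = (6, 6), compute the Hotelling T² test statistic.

Step 1 — sample mean vector:
  mean(U) = (5 + 9 + 4 + 6) / 4 = 24/4 = 6
  mean(V) = (7 + 2 + 2 + 7) / 4 = 18/4 = 4.5
  x̄ = (6, 4.5),  deviation x̄ - mu_0 = (6, 4.5) - (6, 6) = (0, -1.5).

Step 2 — sample covariance matrix, S[i,j] = (1/(n-1)) · Σ_k (x_{k,i} - mean_i) · (x_{k,j} - mean_j), divisor n-1 = 3:
  S[U,U] = ((-1)·(-1) + (3)·(3) + (-2)·(-2) + (0)·(0)) / 3 = 14/3 = 4.6667
  S[U,V] = ((-1)·(2.5) + (3)·(-2.5) + (-2)·(-2.5) + (0)·(2.5)) / 3 = -5/3 = -1.6667
  S[V,V] = ((2.5)·(2.5) + (-2.5)·(-2.5) + (-2.5)·(-2.5) + (2.5)·(2.5)) / 3 = 25/3 = 8.3333
  S = [[4.6667, -1.6667],
 [-1.6667, 8.3333]].

Step 3 — invert S. det(S) = 4.6667·8.3333 - (-1.6667)² = 36.1111.
  S^{-1} = (1/det) · [[d, -b], [-b, a]] = [[0.2308, 0.0462],
 [0.0462, 0.1292]].

Step 4 — quadratic form (x̄ - mu_0)^T · S^{-1} · (x̄ - mu_0):
  S^{-1} · (x̄ - mu_0) = (-0.0692, -0.1938),
  (x̄ - mu_0)^T · [...] = (0)·(-0.0692) + (-1.5)·(-0.1938) = 0.2908.

Step 5 — scale by n: T² = 4 · 0.2908 = 1.1631.

T² ≈ 1.1631


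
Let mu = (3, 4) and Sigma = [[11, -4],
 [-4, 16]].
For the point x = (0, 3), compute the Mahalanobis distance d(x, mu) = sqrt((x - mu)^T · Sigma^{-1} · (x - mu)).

Step 1 — centre the observation: (x - mu) = (-3, -1).

Step 2 — invert Sigma. det(Sigma) = 11·16 - (-4)² = 160.
  Sigma^{-1} = (1/det) · [[d, -b], [-b, a]] = [[0.1, 0.025],
 [0.025, 0.0688]].

Step 3 — form the quadratic (x - mu)^T · Sigma^{-1} · (x - mu):
  Sigma^{-1} · (x - mu) = (-0.325, -0.1438).
  (x - mu)^T · [Sigma^{-1} · (x - mu)] = (-3)·(-0.325) + (-1)·(-0.1438) = 1.1188.

Step 4 — take square root: d = √(1.1188) ≈ 1.0577.

d(x, mu) = √(1.1188) ≈ 1.0577


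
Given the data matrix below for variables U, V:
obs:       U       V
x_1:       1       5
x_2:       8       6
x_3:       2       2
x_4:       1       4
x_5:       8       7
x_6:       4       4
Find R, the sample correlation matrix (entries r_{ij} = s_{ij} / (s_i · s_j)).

Step 1 — column means:
  mean(U) = (1 + 8 + 2 + 1 + 8 + 4) / 6 = 24/6 = 4
  mean(V) = (5 + 6 + 2 + 4 + 7 + 4) / 6 = 28/6 = 4.6667

Step 2 — sample variances and covariances s[i,j] = (1/(n-1)) · Σ_k (x_{k,i} - mean_i) · (x_{k,j} - mean_j), with n-1 = 5:
  s[U,U] = ((-3)·(-3) + (4)·(4) + (-2)·(-2) + (-3)·(-3) + (4)·(4) + (0)·(0)) / 5 = 54/5 = 10.8
  s[U,V] = ((-3)·(0.3333) + (4)·(1.3333) + (-2)·(-2.6667) + (-3)·(-0.6667) + (4)·(2.3333) + (0)·(-0.6667)) / 5 = 21/5 = 4.2
  s[V,V] = ((0.3333)·(0.3333) + (1.3333)·(1.3333) + (-2.6667)·(-2.6667) + (-0.6667)·(-0.6667) + (2.3333)·(2.3333) + (-0.6667)·(-0.6667)) / 5 = 15.3333/5 = 3.0667
  Sample standard deviations s_i = √(s[i,i]):
  s(U) = √(10.8) = 3.2863
  s(V) = √(3.0667) = 1.7512

Step 3 — r_{ij} = s_{ij} / (s_i · s_j):
  r[U,U] = 1 (diagonal).
  r[U,V] = 4.2 / (3.2863 · 1.7512) = 4.2 / 5.755 = 0.7298
  r[V,V] = 1 (diagonal).

R is symmetric with unit diagonal. Assembling:

R = [[1, 0.7298],
 [0.7298, 1]]


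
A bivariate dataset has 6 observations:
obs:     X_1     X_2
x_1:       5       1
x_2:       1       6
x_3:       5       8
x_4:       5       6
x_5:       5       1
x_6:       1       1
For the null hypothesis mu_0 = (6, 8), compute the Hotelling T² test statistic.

Step 1 — sample mean vector:
  mean(X_1) = (5 + 1 + 5 + 5 + 5 + 1) / 6 = 22/6 = 3.6667
  mean(X_2) = (1 + 6 + 8 + 6 + 1 + 1) / 6 = 23/6 = 3.8333
  x̄ = (3.6667, 3.8333),  deviation x̄ - mu_0 = (3.6667, 3.8333) - (6, 8) = (-2.3333, -4.1667).

Step 2 — sample covariance matrix, S[i,j] = (1/(n-1)) · Σ_k (x_{k,i} - mean_i) · (x_{k,j} - mean_j), divisor n-1 = 5:
  S[X_1,X_1] = ((1.3333)·(1.3333) + (-2.6667)·(-2.6667) + (1.3333)·(1.3333) + (1.3333)·(1.3333) + (1.3333)·(1.3333) + (-2.6667)·(-2.6667)) / 5 = 21.3333/5 = 4.2667
  S[X_1,X_2] = ((1.3333)·(-2.8333) + (-2.6667)·(2.1667) + (1.3333)·(4.1667) + (1.3333)·(2.1667) + (1.3333)·(-2.8333) + (-2.6667)·(-2.8333)) / 5 = 2.6667/5 = 0.5333
  S[X_2,X_2] = ((-2.8333)·(-2.8333) + (2.1667)·(2.1667) + (4.1667)·(4.1667) + (2.1667)·(2.1667) + (-2.8333)·(-2.8333) + (-2.8333)·(-2.8333)) / 5 = 50.8333/5 = 10.1667
  S = [[4.2667, 0.5333],
 [0.5333, 10.1667]].

Step 3 — invert S. det(S) = 4.2667·10.1667 - (0.5333)² = 43.0933.
  S^{-1} = (1/det) · [[d, -b], [-b, a]] = [[0.2359, -0.0124],
 [-0.0124, 0.099]].

Step 4 — quadratic form (x̄ - mu_0)^T · S^{-1} · (x̄ - mu_0):
  S^{-1} · (x̄ - mu_0) = (-0.4989, -0.3837),
  (x̄ - mu_0)^T · [...] = (-2.3333)·(-0.4989) + (-4.1667)·(-0.3837) = 2.7627.

Step 5 — scale by n: T² = 6 · 2.7627 = 16.5764.

T² ≈ 16.5764


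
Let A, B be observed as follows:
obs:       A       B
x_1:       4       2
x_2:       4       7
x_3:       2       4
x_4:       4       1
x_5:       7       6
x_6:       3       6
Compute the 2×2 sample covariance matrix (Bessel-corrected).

Step 1 — column means:
  mean(A) = (4 + 4 + 2 + 4 + 7 + 3) / 6 = 24/6 = 4
  mean(B) = (2 + 7 + 4 + 1 + 6 + 6) / 6 = 26/6 = 4.3333

Step 2 — sample covariance S[i,j] = (1/(n-1)) · Σ_k (x_{k,i} - mean_i) · (x_{k,j} - mean_j), with n-1 = 5.
  S[A,A] = ((0)·(0) + (0)·(0) + (-2)·(-2) + (0)·(0) + (3)·(3) + (-1)·(-1)) / 5 = 14/5 = 2.8
  S[A,B] = ((0)·(-2.3333) + (0)·(2.6667) + (-2)·(-0.3333) + (0)·(-3.3333) + (3)·(1.6667) + (-1)·(1.6667)) / 5 = 4/5 = 0.8
  S[B,B] = ((-2.3333)·(-2.3333) + (2.6667)·(2.6667) + (-0.3333)·(-0.3333) + (-3.3333)·(-3.3333) + (1.6667)·(1.6667) + (1.6667)·(1.6667)) / 5 = 29.3333/5 = 5.8667

S is symmetric (S[j,i] = S[i,j]). Assembling:

S = [[2.8, 0.8],
 [0.8, 5.8667]]


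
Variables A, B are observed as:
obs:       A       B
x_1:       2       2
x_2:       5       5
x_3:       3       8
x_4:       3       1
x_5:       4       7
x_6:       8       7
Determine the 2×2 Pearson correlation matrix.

Step 1 — column means:
  mean(A) = (2 + 5 + 3 + 3 + 4 + 8) / 6 = 25/6 = 4.1667
  mean(B) = (2 + 5 + 8 + 1 + 7 + 7) / 6 = 30/6 = 5

Step 2 — sample variances and covariances s[i,j] = (1/(n-1)) · Σ_k (x_{k,i} - mean_i) · (x_{k,j} - mean_j), with n-1 = 5:
  s[A,A] = ((-2.1667)·(-2.1667) + (0.8333)·(0.8333) + (-1.1667)·(-1.1667) + (-1.1667)·(-1.1667) + (-0.1667)·(-0.1667) + (3.8333)·(3.8333)) / 5 = 22.8333/5 = 4.5667
  s[A,B] = ((-2.1667)·(-3) + (0.8333)·(0) + (-1.1667)·(3) + (-1.1667)·(-4) + (-0.1667)·(2) + (3.8333)·(2)) / 5 = 15/5 = 3
  s[B,B] = ((-3)·(-3) + (0)·(0) + (3)·(3) + (-4)·(-4) + (2)·(2) + (2)·(2)) / 5 = 42/5 = 8.4
  Sample standard deviations s_i = √(s[i,i]):
  s(A) = √(4.5667) = 2.137
  s(B) = √(8.4) = 2.8983

Step 3 — r_{ij} = s_{ij} / (s_i · s_j):
  r[A,A] = 1 (diagonal).
  r[A,B] = 3 / (2.137 · 2.8983) = 3 / 6.1935 = 0.4844
  r[B,B] = 1 (diagonal).

R is symmetric with unit diagonal. Assembling:

R = [[1, 0.4844],
 [0.4844, 1]]


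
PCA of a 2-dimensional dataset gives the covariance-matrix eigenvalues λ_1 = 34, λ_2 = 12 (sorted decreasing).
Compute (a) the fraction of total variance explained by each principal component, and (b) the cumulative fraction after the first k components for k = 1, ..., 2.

Step 1 — total variance = trace(Sigma) = Σ λ_i = 34 + 12 = 46.

Step 2 — fraction explained by component i = λ_i / Σ λ:
  PC1: 34/46 = 0.7391
  PC2: 12/46 = 0.2609

Step 3 — cumulative fraction after k components = (λ_1 + ... + λ_k) / Σ λ:
  k = 1: 34/46 = 0.7391
  k = 2: (34 + 12)/46 = 46/46 = 1

Summary (fraction, with percent):

explained: PC1 0.7391 (73.91%), PC2 0.2609 (26.09%);  cumulative: 0.7391, 1


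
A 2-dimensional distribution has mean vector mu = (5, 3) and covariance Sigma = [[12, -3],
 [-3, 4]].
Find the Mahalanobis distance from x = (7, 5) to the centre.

Step 1 — centre the observation: (x - mu) = (2, 2).

Step 2 — invert Sigma. det(Sigma) = 12·4 - (-3)² = 39.
  Sigma^{-1} = (1/det) · [[d, -b], [-b, a]] = [[0.1026, 0.0769],
 [0.0769, 0.3077]].

Step 3 — form the quadratic (x - mu)^T · Sigma^{-1} · (x - mu):
  Sigma^{-1} · (x - mu) = (0.359, 0.7692).
  (x - mu)^T · [Sigma^{-1} · (x - mu)] = (2)·(0.359) + (2)·(0.7692) = 2.2564.

Step 4 — take square root: d = √(2.2564) ≈ 1.5021.

d(x, mu) = √(2.2564) ≈ 1.5021


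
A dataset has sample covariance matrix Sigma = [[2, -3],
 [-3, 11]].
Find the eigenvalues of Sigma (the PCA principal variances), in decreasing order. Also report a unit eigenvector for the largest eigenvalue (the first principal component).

Step 1 — characteristic polynomial of 2×2 Sigma:
  det(Sigma - λI) = λ² - trace · λ + det = 0.
  trace = 2 + 11 = 13, det = 2·11 - (-3)² = 13.
Step 2 — discriminant:
  Δ = trace² - 4·det = 169 - 52 = 117.
Step 3 — eigenvalues:
  λ = (trace ± √Δ)/2 = (13 ± 10.8167)/2,
  λ_1 = 11.9083,  λ_2 = 1.0917.

Step 4 — unit eigenvector for λ_1: solve (Sigma - λ_1 I)v = 0. First row:
  (2 - 11.9083)·v_x + (-3)·v_y = 0, i.e. (-9.9083)·v_x + (-3)·v_y = 0,
  so v ∝ (b, λ_1 - a) = (-3, 9.9083); multiply by -1 so the first entry is positive: u = (3, -9.9083).
  ||u|| = √((3)² + (-9.9083)²) = √(107.1749) ≈ 10.3525,
  v_1 = u/||u|| ≈ (0.2898, -0.9571) (||v_1|| = 1).

λ_1 = 11.9083,  λ_2 = 1.0917;  v_1 ≈ (0.2898, -0.9571)


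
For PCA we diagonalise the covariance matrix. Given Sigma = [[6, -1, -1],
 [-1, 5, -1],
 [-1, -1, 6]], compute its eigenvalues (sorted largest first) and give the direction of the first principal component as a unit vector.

Step 1 — characteristic polynomial p(λ) = det(λI - Sigma) = λ³ - tr·λ² + c_1·λ - det, where tr = trace, c_1 = sum of the principal 2×2 minors, det = det(Sigma):
  tr = 6 + 5 + 6 = 17,
  c_1 = (6·5 - (-1)²) + (6·6 - (-1)²) + (5·6 - (-1)²) = 29 + 35 + 29 = 93,
  det = 6·(5·6 - (-1)²) - (-1)·((-1)·6 - (-1)·(-1)) + (-1)·((-1)·(-1) - 5·(-1)) = 6·(29) - (-1)·(-7) + (-1)·(6) = 161.
  So p(λ) = λ³ - 17λ² + 93λ - 161.
Step 2 — look for an integer root (rational root theorem: any rational root is an integer divisor of 161). Testing λ = 7:
  p(7) = 343 - 833 + 651 - 161 = 0  ✓
  Dividing out (λ - 7): p(λ) = (λ - 7)(λ² - 10λ + 23).
Step 3 — remaining eigenvalues from the quadratic λ² - 10λ + 23 = 0:
  Δ = 10² - 4·23 = 100 - 92 = 8,  λ = (10 ± √8)/2 = (10 ± 2.8284)/2 ≈ 6.4142 or 3.5858.
  Sorted: λ_1 = 7,  λ_2 = 6.4142,  λ_3 = 3.5858  (check: sum = 17 = tr ✓).

Step 4 — unit eigenvector for λ_1 = 7: v spans the null space of (Sigma - λ_1 I), whose rows are
  r_1 = (-1, -1, -1),  r_2 = (-1, -2, -1),  r_3 = (-1, -1, -1).
  v is orthogonal to every row, so take v ∝ r_1 × r_2 = ((-1)·(-1) - (-1)·(-2), (-1)·(-1) - (-1)·(-1), (-1)·(-2) - (-1)·(-1)) = (-1, 0, 1).
  Rescale (multiply by -1 so the first nonzero entry is positive): u = (1, 0, -1).
  ||u|| = √((1)² + (0)² + (-1)²) = √(2) ≈ 1.4142,  v_1 = u/||u|| ≈ (0.7071, 0, -0.7071) (||v_1|| = 1).

λ_1 = 7,  λ_2 = 6.4142,  λ_3 = 3.5858;  v_1 ≈ (0.7071, 0, -0.7071)


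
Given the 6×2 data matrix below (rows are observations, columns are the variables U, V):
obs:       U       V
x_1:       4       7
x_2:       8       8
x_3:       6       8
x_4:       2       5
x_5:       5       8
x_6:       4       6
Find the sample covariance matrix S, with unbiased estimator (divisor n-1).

Step 1 — column means:
  mean(U) = (4 + 8 + 6 + 2 + 5 + 4) / 6 = 29/6 = 4.8333
  mean(V) = (7 + 8 + 8 + 5 + 8 + 6) / 6 = 42/6 = 7

Step 2 — sample covariance S[i,j] = (1/(n-1)) · Σ_k (x_{k,i} - mean_i) · (x_{k,j} - mean_j), with n-1 = 5.
  S[U,U] = ((-0.8333)·(-0.8333) + (3.1667)·(3.1667) + (1.1667)·(1.1667) + (-2.8333)·(-2.8333) + (0.1667)·(0.1667) + (-0.8333)·(-0.8333)) / 5 = 20.8333/5 = 4.1667
  S[U,V] = ((-0.8333)·(0) + (3.1667)·(1) + (1.1667)·(1) + (-2.8333)·(-2) + (0.1667)·(1) + (-0.8333)·(-1)) / 5 = 11/5 = 2.2
  S[V,V] = ((0)·(0) + (1)·(1) + (1)·(1) + (-2)·(-2) + (1)·(1) + (-1)·(-1)) / 5 = 8/5 = 1.6

S is symmetric (S[j,i] = S[i,j]). Assembling:

S = [[4.1667, 2.2],
 [2.2, 1.6]]


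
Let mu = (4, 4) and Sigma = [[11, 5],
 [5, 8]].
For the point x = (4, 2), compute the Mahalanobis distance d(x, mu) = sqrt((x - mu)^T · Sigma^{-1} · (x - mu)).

Step 1 — centre the observation: (x - mu) = (0, -2).

Step 2 — invert Sigma. det(Sigma) = 11·8 - (5)² = 63.
  Sigma^{-1} = (1/det) · [[d, -b], [-b, a]] = [[0.127, -0.0794],
 [-0.0794, 0.1746]].

Step 3 — form the quadratic (x - mu)^T · Sigma^{-1} · (x - mu):
  Sigma^{-1} · (x - mu) = (0.1587, -0.3492).
  (x - mu)^T · [Sigma^{-1} · (x - mu)] = (0)·(0.1587) + (-2)·(-0.3492) = 0.6984.

Step 4 — take square root: d = √(0.6984) ≈ 0.8357.

d(x, mu) = √(0.6984) ≈ 0.8357


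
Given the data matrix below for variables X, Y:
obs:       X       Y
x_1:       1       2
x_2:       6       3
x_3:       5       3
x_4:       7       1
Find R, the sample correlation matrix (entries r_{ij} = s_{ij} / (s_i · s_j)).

Step 1 — column means:
  mean(X) = (1 + 6 + 5 + 7) / 4 = 19/4 = 4.75
  mean(Y) = (2 + 3 + 3 + 1) / 4 = 9/4 = 2.25

Step 2 — sample variances and covariances s[i,j] = (1/(n-1)) · Σ_k (x_{k,i} - mean_i) · (x_{k,j} - mean_j), with n-1 = 3:
  s[X,X] = ((-3.75)·(-3.75) + (1.25)·(1.25) + (0.25)·(0.25) + (2.25)·(2.25)) / 3 = 20.75/3 = 6.9167
  s[X,Y] = ((-3.75)·(-0.25) + (1.25)·(0.75) + (0.25)·(0.75) + (2.25)·(-1.25)) / 3 = -0.75/3 = -0.25
  s[Y,Y] = ((-0.25)·(-0.25) + (0.75)·(0.75) + (0.75)·(0.75) + (-1.25)·(-1.25)) / 3 = 2.75/3 = 0.9167
  Sample standard deviations s_i = √(s[i,i]):
  s(X) = √(6.9167) = 2.63
  s(Y) = √(0.9167) = 0.9574

Step 3 — r_{ij} = s_{ij} / (s_i · s_j):
  r[X,X] = 1 (diagonal).
  r[X,Y] = -0.25 / (2.63 · 0.9574) = -0.25 / 2.518 = -0.0993
  r[Y,Y] = 1 (diagonal).

R is symmetric with unit diagonal. Assembling:

R = [[1, -0.0993],
 [-0.0993, 1]]


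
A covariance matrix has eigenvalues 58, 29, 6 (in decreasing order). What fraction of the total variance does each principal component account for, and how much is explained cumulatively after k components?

Step 1 — total variance = trace(Sigma) = Σ λ_i = 58 + 29 + 6 = 93.

Step 2 — fraction explained by component i = λ_i / Σ λ:
  PC1: 58/93 = 0.6237
  PC2: 29/93 = 0.3118
  PC3: 6/93 = 0.0645

Step 3 — cumulative fraction after k components = (λ_1 + ... + λ_k) / Σ λ:
  k = 1: 58/93 = 0.6237
  k = 2: (58 + 29)/93 = 87/93 = 0.9355
  k = 3: (58 + 29 + 6)/93 = 93/93 = 1

Summary (fraction, with percent):

explained: PC1 0.6237 (62.37%), PC2 0.3118 (31.18%), PC3 0.0645 (6.45%);  cumulative: 0.6237, 0.9355, 1


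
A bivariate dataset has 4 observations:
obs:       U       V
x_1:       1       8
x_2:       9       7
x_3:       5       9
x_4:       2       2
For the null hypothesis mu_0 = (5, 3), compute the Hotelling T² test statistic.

Step 1 — sample mean vector:
  mean(U) = (1 + 9 + 5 + 2) / 4 = 17/4 = 4.25
  mean(V) = (8 + 7 + 9 + 2) / 4 = 26/4 = 6.5
  x̄ = (4.25, 6.5),  deviation x̄ - mu_0 = (4.25, 6.5) - (5, 3) = (-0.75, 3.5).

Step 2 — sample covariance matrix, S[i,j] = (1/(n-1)) · Σ_k (x_{k,i} - mean_i) · (x_{k,j} - mean_j), divisor n-1 = 3:
  S[U,U] = ((-3.25)·(-3.25) + (4.75)·(4.75) + (0.75)·(0.75) + (-2.25)·(-2.25)) / 3 = 38.75/3 = 12.9167
  S[U,V] = ((-3.25)·(1.5) + (4.75)·(0.5) + (0.75)·(2.5) + (-2.25)·(-4.5)) / 3 = 9.5/3 = 3.1667
  S[V,V] = ((1.5)·(1.5) + (0.5)·(0.5) + (2.5)·(2.5) + (-4.5)·(-4.5)) / 3 = 29/3 = 9.6667
  S = [[12.9167, 3.1667],
 [3.1667, 9.6667]].

Step 3 — invert S. det(S) = 12.9167·9.6667 - (3.1667)² = 114.8333.
  S^{-1} = (1/det) · [[d, -b], [-b, a]] = [[0.0842, -0.0276],
 [-0.0276, 0.1125]].

Step 4 — quadratic form (x̄ - mu_0)^T · S^{-1} · (x̄ - mu_0):
  S^{-1} · (x̄ - mu_0) = (-0.1597, 0.4144),
  (x̄ - mu_0)^T · [...] = (-0.75)·(-0.1597) + (3.5)·(0.4144) = 1.57.

Step 5 — scale by n: T² = 4 · 1.57 = 6.2801.

T² ≈ 6.2801


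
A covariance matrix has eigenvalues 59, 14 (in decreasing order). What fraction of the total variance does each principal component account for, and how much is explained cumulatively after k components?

Step 1 — total variance = trace(Sigma) = Σ λ_i = 59 + 14 = 73.

Step 2 — fraction explained by component i = λ_i / Σ λ:
  PC1: 59/73 = 0.8082
  PC2: 14/73 = 0.1918

Step 3 — cumulative fraction after k components = (λ_1 + ... + λ_k) / Σ λ:
  k = 1: 59/73 = 0.8082
  k = 2: (59 + 14)/73 = 73/73 = 1

Summary (fraction, with percent):

explained: PC1 0.8082 (80.82%), PC2 0.1918 (19.18%);  cumulative: 0.8082, 1


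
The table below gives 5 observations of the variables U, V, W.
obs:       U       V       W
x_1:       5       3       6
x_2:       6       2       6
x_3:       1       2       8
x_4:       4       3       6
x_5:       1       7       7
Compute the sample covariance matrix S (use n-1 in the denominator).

Step 1 — column means:
  mean(U) = (5 + 6 + 1 + 4 + 1) / 5 = 17/5 = 3.4
  mean(V) = (3 + 2 + 2 + 3 + 7) / 5 = 17/5 = 3.4
  mean(W) = (6 + 6 + 8 + 6 + 7) / 5 = 33/5 = 6.6

Step 2 — sample covariance S[i,j] = (1/(n-1)) · Σ_k (x_{k,i} - mean_i) · (x_{k,j} - mean_j), with n-1 = 4.
  S[U,U] = ((1.6)·(1.6) + (2.6)·(2.6) + (-2.4)·(-2.4) + (0.6)·(0.6) + (-2.4)·(-2.4)) / 4 = 21.2/4 = 5.3
  S[U,V] = ((1.6)·(-0.4) + (2.6)·(-1.4) + (-2.4)·(-1.4) + (0.6)·(-0.4) + (-2.4)·(3.6)) / 4 = -9.8/4 = -2.45
  S[U,W] = ((1.6)·(-0.6) + (2.6)·(-0.6) + (-2.4)·(1.4) + (0.6)·(-0.6) + (-2.4)·(0.4)) / 4 = -7.2/4 = -1.8
  S[V,V] = ((-0.4)·(-0.4) + (-1.4)·(-1.4) + (-1.4)·(-1.4) + (-0.4)·(-0.4) + (3.6)·(3.6)) / 4 = 17.2/4 = 4.3
  S[V,W] = ((-0.4)·(-0.6) + (-1.4)·(-0.6) + (-1.4)·(1.4) + (-0.4)·(-0.6) + (3.6)·(0.4)) / 4 = 0.8/4 = 0.2
  S[W,W] = ((-0.6)·(-0.6) + (-0.6)·(-0.6) + (1.4)·(1.4) + (-0.6)·(-0.6) + (0.4)·(0.4)) / 4 = 3.2/4 = 0.8

S is symmetric (S[j,i] = S[i,j]). Assembling:

S = [[5.3, -2.45, -1.8],
 [-2.45, 4.3, 0.2],
 [-1.8, 0.2, 0.8]]


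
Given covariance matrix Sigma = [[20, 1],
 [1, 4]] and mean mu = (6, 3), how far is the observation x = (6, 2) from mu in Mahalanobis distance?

Step 1 — centre the observation: (x - mu) = (0, -1).

Step 2 — invert Sigma. det(Sigma) = 20·4 - (1)² = 79.
  Sigma^{-1} = (1/det) · [[d, -b], [-b, a]] = [[0.0506, -0.0127],
 [-0.0127, 0.2532]].

Step 3 — form the quadratic (x - mu)^T · Sigma^{-1} · (x - mu):
  Sigma^{-1} · (x - mu) = (0.0127, -0.2532).
  (x - mu)^T · [Sigma^{-1} · (x - mu)] = (0)·(0.0127) + (-1)·(-0.2532) = 0.2532.

Step 4 — take square root: d = √(0.2532) ≈ 0.5032.

d(x, mu) = √(0.2532) ≈ 0.5032


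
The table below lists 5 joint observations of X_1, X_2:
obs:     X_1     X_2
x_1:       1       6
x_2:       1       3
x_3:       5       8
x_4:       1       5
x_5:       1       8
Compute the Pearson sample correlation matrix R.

Step 1 — column means:
  mean(X_1) = (1 + 1 + 5 + 1 + 1) / 5 = 9/5 = 1.8
  mean(X_2) = (6 + 3 + 8 + 5 + 8) / 5 = 30/5 = 6

Step 2 — sample variances and covariances s[i,j] = (1/(n-1)) · Σ_k (x_{k,i} - mean_i) · (x_{k,j} - mean_j), with n-1 = 4:
  s[X_1,X_1] = ((-0.8)·(-0.8) + (-0.8)·(-0.8) + (3.2)·(3.2) + (-0.8)·(-0.8) + (-0.8)·(-0.8)) / 4 = 12.8/4 = 3.2
  s[X_1,X_2] = ((-0.8)·(0) + (-0.8)·(-3) + (3.2)·(2) + (-0.8)·(-1) + (-0.8)·(2)) / 4 = 8/4 = 2
  s[X_2,X_2] = ((0)·(0) + (-3)·(-3) + (2)·(2) + (-1)·(-1) + (2)·(2)) / 4 = 18/4 = 4.5
  Sample standard deviations s_i = √(s[i,i]):
  s(X_1) = √(3.2) = 1.7889
  s(X_2) = √(4.5) = 2.1213

Step 3 — r_{ij} = s_{ij} / (s_i · s_j):
  r[X_1,X_1] = 1 (diagonal).
  r[X_1,X_2] = 2 / (1.7889 · 2.1213) = 2 / 3.7947 = 0.527
  r[X_2,X_2] = 1 (diagonal).

R is symmetric with unit diagonal. Assembling:

R = [[1, 0.527],
 [0.527, 1]]


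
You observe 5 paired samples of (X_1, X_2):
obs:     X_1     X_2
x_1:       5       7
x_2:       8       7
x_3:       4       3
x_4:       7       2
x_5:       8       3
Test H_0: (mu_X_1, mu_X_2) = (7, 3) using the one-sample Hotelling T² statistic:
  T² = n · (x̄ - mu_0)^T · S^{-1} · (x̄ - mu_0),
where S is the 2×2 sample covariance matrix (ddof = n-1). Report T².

Step 1 — sample mean vector:
  mean(X_1) = (5 + 8 + 4 + 7 + 8) / 5 = 32/5 = 6.4
  mean(X_2) = (7 + 7 + 3 + 2 + 3) / 5 = 22/5 = 4.4
  x̄ = (6.4, 4.4),  deviation x̄ - mu_0 = (6.4, 4.4) - (7, 3) = (-0.6, 1.4).

Step 2 — sample covariance matrix, S[i,j] = (1/(n-1)) · Σ_k (x_{k,i} - mean_i) · (x_{k,j} - mean_j), divisor n-1 = 4:
  S[X_1,X_1] = ((-1.4)·(-1.4) + (1.6)·(1.6) + (-2.4)·(-2.4) + (0.6)·(0.6) + (1.6)·(1.6)) / 4 = 13.2/4 = 3.3
  S[X_1,X_2] = ((-1.4)·(2.6) + (1.6)·(2.6) + (-2.4)·(-1.4) + (0.6)·(-2.4) + (1.6)·(-1.4)) / 4 = 0.2/4 = 0.05
  S[X_2,X_2] = ((2.6)·(2.6) + (2.6)·(2.6) + (-1.4)·(-1.4) + (-2.4)·(-2.4) + (-1.4)·(-1.4)) / 4 = 23.2/4 = 5.8
  S = [[3.3, 0.05],
 [0.05, 5.8]].

Step 3 — invert S. det(S) = 3.3·5.8 - (0.05)² = 19.1375.
  S^{-1} = (1/det) · [[d, -b], [-b, a]] = [[0.3031, -0.0026],
 [-0.0026, 0.1724]].

Step 4 — quadratic form (x̄ - mu_0)^T · S^{-1} · (x̄ - mu_0):
  S^{-1} · (x̄ - mu_0) = (-0.1855, 0.243),
  (x̄ - mu_0)^T · [...] = (-0.6)·(-0.1855) + (1.4)·(0.243) = 0.4515.

Step 5 — scale by n: T² = 5 · 0.4515 = 2.2573.

T² ≈ 2.2573
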